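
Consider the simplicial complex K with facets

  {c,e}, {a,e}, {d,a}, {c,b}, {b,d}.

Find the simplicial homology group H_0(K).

H_0 ≅ Z.

Take the total order a < b < c < d < e on the vertex set. Then K (dimension 1) consists of the simplices:

  0-simplices (5): a, b, c, d, e
  1-simplices (5): ad, ae, bc, bd, ce

Hence C_0 ≅ Z^5, C_1 ≅ Z^5.

The boundary map ∂_1: C_1 → C_0 sends each edge [p,q] (with p < q) to q − p. For instance
  ∂bc = c − b.
As a 5×5 matrix over Z this has rank 4, with invariant factors (1,1,1,1).

Now H_k = ker ∂_k / im ∂_{k+1}, so:

  H_0: rank C_0 − rank ∂_1 = 5 − 4 = 1, and the invariant factors of ∂_1 are all 1, so H_0 = Z.

(K is a triangulation of the circle S^1.)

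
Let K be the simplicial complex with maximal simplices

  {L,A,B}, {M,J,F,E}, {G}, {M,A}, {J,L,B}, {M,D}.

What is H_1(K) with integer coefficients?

Order the vertices as A < B < D < E < F < G < J < L < M. Listing each simplex with vertices in this order, K has dimension 3 with simplices:

  0-simplices (9): A, B, D, E, F, G, J, L, M
  1-simplices (13): AB, AL, AM, BJ, BL, DM, EF, EJ, EM, FJ, FM, JL, JM
  2-simplices (6): ABL, BJL, EFJ, EFM, EJM, FJM
  3-simplices (1): EFJM

so the chain groups are C_0 ≅ Z^9, C_1 ≅ Z^13, C_2 ≅ Z^6, C_3 ≅ Z^1.

Boundary ∂_1: C_1 → C_0 maps an edge to its endpoints' difference, ∂[p,q] = q − p. For instance
  ∂EM = M − E.
As a 9×13 matrix over Z this has rank 7, with invariant factors (1,1,1,1,1,1,1).

∂_2: C_2 → C_1 acts by ∂[p,q,r] = [q,r] − [p,r] + [p,q]. For instance
  ∂EFJ = FJ − EJ + EF,
  ∂EJM = JM − EM + EJ.
As a 13×6 matrix over Z this has rank 5, with invariant factors (1,1,1,1,1).

∂_3: C_3 → C_2 sends each 3-simplex σ to the alternating sum Σ_i (−1)^i (σ with its i-th vertex removed). For instance
  ∂EFJM = FJM − EJM + EFM − EFJ.
The 6×1 boundary matrix has rank 1 and Smith normal form diag(1).

From H_k ≅ ker(∂_k) / im(∂_{k+1}) we obtain:

  H_1: rank ker ∂_1 − rank ∂_2 = (13 − 7) − 5 = 1, and the invariant factors of ∂_2 are all 1, so H_1 ≅ Z.

H_1 = Z.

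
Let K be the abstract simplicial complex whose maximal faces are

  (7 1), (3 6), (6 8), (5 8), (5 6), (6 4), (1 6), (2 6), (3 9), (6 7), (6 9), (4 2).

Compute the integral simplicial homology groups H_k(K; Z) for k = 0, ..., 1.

H_0 ≅ Z,  H_1 ≅ Z^4.

Order the vertices as 1 < 2 < 3 < 4 < 5 < 6 < 7 < 8 < 9. Listing each simplex with vertices in this order, K has dimension 1 with simplices:

  0-simplices (9): [1], [2], [3], [4], [5], [6], [7], [8], [9]
  1-simplices (12): [1,6], [1,7], [2,4], [2,6], [3,6], [3,9], [4,6], [5,6], [5,8], [6,7], [6,8], [6,9]

giving chain groups C_0 ≅ Z^9, C_1 ≅ Z^12.

∂_1: C_1 → C_0 maps an edge to its endpoints' difference, ∂[p,q] = q − p.
This gives a 9×12 integer matrix of rank 8; reducing to Smith normal form yields diagonal entries (1,1,1,1,1,1,1,1).

Reading off H_k = ker ∂_k / im ∂_{k+1}:

  H_0: rank C_0 − rank ∂_1 = 9 − 8 = 1, and the invariant factors of ∂_1 are all 1, so H_0 = Z.
  H_1: rank ker ∂_1 − rank ∂_2 = (12 − 8) − 0 = 4, and there is no ∂_2, so H_1 = Z^4.

As a check, the Euler characteristic is 9 − 12 = -3, which agrees with 1 − 4 = -3.
(K is a triangulation of a wedge of 4 circles.)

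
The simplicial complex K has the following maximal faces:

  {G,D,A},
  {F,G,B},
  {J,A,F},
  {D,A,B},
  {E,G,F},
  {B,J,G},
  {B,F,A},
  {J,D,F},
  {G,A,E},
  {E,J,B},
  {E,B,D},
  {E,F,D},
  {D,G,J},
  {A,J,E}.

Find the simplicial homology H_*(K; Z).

H_0 ≅ Z,  H_1 ≅ Z^2,  H_2 ≅ Z.

Order the vertices as A < B < D < E < F < G < J. Listing each simplex with vertices in this order, K has dimension 2 with simplices:

  0-simplices (7): A, B, D, E, F, G, J
  1-simplices (21): AB, AD, AE, AF, AG, AJ, BD, BE, BF, BG, BJ, DE, DF, DG, DJ, EF, EG, EJ, FG, FJ, GJ
  2-simplices (14): ABD, ABF, ADG, AEG, AEJ, AFJ, BDE, BEJ, BFG, BGJ, DEF, DFJ, DGJ, EFG

giving chain groups C_0 ≅ Z^7, C_1 ≅ Z^21, C_2 ≅ Z^14.

Boundary ∂_1: C_1 → C_0 sends each edge [p,q] (with p < q) to q − p.
As a 7×21 matrix over Z this has rank 6, with invariant factors (1,1,1,1,1,1).

Boundary ∂_2: C_2 → C_1 acts by ∂[p,q,r] = [q,r] − [p,r] + [p,q]. For instance
  ∂BDE = DE − BE + BD,
  ∂AFJ = FJ − AJ + AF.
As a 21×14 matrix over Z this has rank 13, with invariant factors (1,1,1,1,1,1,1,1,1,1,1,1,1).

From H_k ≅ ker(∂_k) / im(∂_{k+1}) we obtain:

  H_0: rank C_0 − rank ∂_1 = 7 − 6 = 1, and the invariant factors of ∂_1 are all 1, so H_0 = Z.
  H_1: rank ker ∂_1 − rank ∂_2 = (21 − 6) − 13 = 2, and the invariant factors of ∂_2 are all 1, so H_1 = Z^2.
  H_2: rank ker ∂_2 − rank ∂_3 = (14 − 13) − 0 = 1, and there is no ∂_3, so H_2 = Z.

(K is a triangulation of the torus T^2.)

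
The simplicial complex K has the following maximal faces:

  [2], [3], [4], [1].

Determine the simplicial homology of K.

H_0 ≅ Z^4.

Fix the vertex order 1 < 2 < 3 < 4 and write every simplex with vertices in increasing order. Then dim K = 0 and the simplices of K are:

  0-simplices (4): [1], [2], [3], [4]

giving chain groups C_0 ≅ Z^4.

Reading off H_k = ker ∂_k / im ∂_{k+1}:

  H_0: rank C_0 − rank ∂_1 = 4 − 0 = 4, and there is no ∂_1, so H_0 ≅ Z^4.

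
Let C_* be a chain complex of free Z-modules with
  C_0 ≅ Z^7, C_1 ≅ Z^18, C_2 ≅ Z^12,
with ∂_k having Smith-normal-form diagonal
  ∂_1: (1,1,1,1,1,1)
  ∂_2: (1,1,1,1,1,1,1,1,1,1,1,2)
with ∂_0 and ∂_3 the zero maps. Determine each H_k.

H_0 ≅ Z,  H_1 ≅ Z_2,  H_2 = 0.

H_0: b_0 = 7 − 0 − 6 = 1; torsion from ∂_1 factors > 1: none. So H_0 ≅ Z.
H_1: b_1 = 18 − 6 − 12 = 0; torsion from ∂_2 factors > 1: [2]. So H_1 ≅ Z_2.
H_2: b_2 = 12 − 12 − 0 = 0; torsion from ∂_3 factors > 1: none. So H_2 ≅ 0.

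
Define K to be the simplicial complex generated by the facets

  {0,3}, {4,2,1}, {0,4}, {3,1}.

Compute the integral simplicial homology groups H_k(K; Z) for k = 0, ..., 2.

Fix the vertex order 0 < 1 < 2 < 3 < 4 and write every simplex with vertices in increasing order. Then dim K = 2 and the simplices of K are:

  0-simplices (5): [0], [1], [2], [3], [4]
  1-simplices (6): [0,3], [0,4], [1,2], [1,3], [1,4], [2,4]
  2-simplices (1): [1,2,4]

giving chain groups C_0 ≅ Z^5, C_1 ≅ Z^6, C_2 ≅ Z^1.

The boundary map ∂_1: C_1 → C_0 is given by ∂[p,q] = [q] − [p]. For instance
  ∂[2,4] = [4] − [2].
This gives a 5×6 integer matrix of rank 4; reducing to Smith normal form yields diagonal entries (1,1,1,1).

∂_2: C_2 → C_1 sends each 2-simplex [p,q,r] to [q,r] − [p,r] + [p,q]. For instance
  ∂[1,2,4] = [2,4] − [1,4] + [1,2].
The resulting 6×1 matrix has rank 1, and its Smith normal form has invariant factors (1).

Now H_k = ker ∂_k / im ∂_{k+1}, so:

  H_0: rank C_0 − rank ∂_1 = 5 − 4 = 1, and the invariant factors of ∂_1 are all 1, so H_0 ≅ Z.
  H_1: rank ker ∂_1 − rank ∂_2 = (6 − 4) − 1 = 1, and the invariant factors of ∂_2 are all 1, so H_1 ≅ Z.
  H_2: rank ker ∂_2 − rank ∂_3 = (1 − 1) − 0 = 0, and there is no ∂_3, so H_2 ≅ 0.

As a check, the Euler characteristic is 5 − 6 + 1 = 0, which agrees with 1 − 1 + 0 = 0.

H_0 ≅ Z,  H_1 ≅ Z,  H_2 = 0.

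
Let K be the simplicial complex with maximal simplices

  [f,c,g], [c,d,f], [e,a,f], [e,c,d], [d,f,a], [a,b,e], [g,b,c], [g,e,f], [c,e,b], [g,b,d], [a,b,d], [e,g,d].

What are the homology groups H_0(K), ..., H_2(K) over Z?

H_0 = Z,  H_1 = Z/2,  H_2 = 0.

Take the total order a < b < c < d < e < f < g on the vertex set. Then K (dimension 2) consists of the simplices:

  0-simplices (7): a, b, c, d, e, f, g
  1-simplices (18): ab, ad, ae, af, bc, bd, be, bg, cd, ce, cf, cg, de, df, dg, ef, eg, fg
  2-simplices (12): abd, abe, adf, aef, bce, bcg, bdg, cde, cdf, cfg, deg, efg

so the chain groups are C_0 ≅ Z^7, C_1 ≅ Z^18, C_2 ≅ Z^12.

∂_1: C_1 → C_0 maps an edge to its endpoints' difference, ∂[p,q] = q − p. For instance
  ∂dg = g − d.
As a 7×18 matrix over Z this has rank 6, with invariant factors (1,1,1,1,1,1).

∂_2: C_2 → C_1 maps a triangle to the signed sum of its edges. For instance
  ∂abe = be − ae + ab,
  ∂cfg = fg − cg + cf.
The resulting 18×12 matrix has rank 12, and its Smith normal form has invariant factors (1,1,1,1,1,1,1,1,1,1,1,2).

Reading off H_k = ker ∂_k / im ∂_{k+1}:

  H_0: rank C_0 − rank ∂_1 = 7 − 6 = 1, and the invariant factors of ∂_1 are all 1, so H_0 ≅ Z.
  H_1: rank ker ∂_1 − rank ∂_2 = (18 − 6) − 12 = 0, and ∂_2 has invariant factor 2 > 1, so H_1 ≅ Z/2.
  H_2: rank ker ∂_2 − rank ∂_3 = (12 − 12) − 0 = 0, and there is no ∂_3, so H_2 ≅ 0.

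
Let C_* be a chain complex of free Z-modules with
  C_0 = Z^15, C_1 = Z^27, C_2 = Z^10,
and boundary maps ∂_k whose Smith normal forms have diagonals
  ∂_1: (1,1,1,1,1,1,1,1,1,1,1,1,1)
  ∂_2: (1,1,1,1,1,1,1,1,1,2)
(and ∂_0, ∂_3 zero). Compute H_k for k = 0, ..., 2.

H_0 ≅ Z^2,  H_1 ≅ Z^4 × Z/2,  H_2 = 0.

H_0: b_0 = 15 − 0 − 13 = 2; torsion from ∂_1 factors > 1: none. So H_0 ≅ Z^2.
H_1: b_1 = 27 − 13 − 10 = 4; torsion from ∂_2 factors > 1: [2]. So H_1 ≅ Z^4 × Z/2.
H_2: b_2 = 10 − 10 − 0 = 0; torsion from ∂_3 factors > 1: none. So H_2 ≅ 0.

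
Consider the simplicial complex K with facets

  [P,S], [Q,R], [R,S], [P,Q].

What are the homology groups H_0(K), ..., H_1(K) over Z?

We work with the vertex ordering P < Q < R < S. The simplices of K, each written with vertices in increasing order, are:

  0-simplices (4): P, Q, R, S
  1-simplices (4): PQ, PS, QR, RS

so the chain groups are C_0 ≅ Z^4, C_1 ≅ Z^4.

∂_1: C_1 → C_0 maps an edge to its endpoints' difference, ∂[p,q] = q − p.
As a 4×4 matrix over Z this has rank 3, with invariant factors (1,1,1).

Now H_k = ker ∂_k / im ∂_{k+1}, so:

  H_0: rank C_0 − rank ∂_1 = 4 − 3 = 1, and the invariant factors of ∂_1 are all 1, so H_0 = Z.
  H_1: rank ker ∂_1 − rank ∂_2 = (4 − 3) − 0 = 1, and there is no ∂_2, so H_1 = Z.

(K is a triangulation of the circle S^1.)

H_0 ≅ Z,  H_1 ≅ Z.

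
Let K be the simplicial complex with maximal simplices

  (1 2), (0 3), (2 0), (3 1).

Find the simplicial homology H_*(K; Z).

Fix the vertex order 0 < 1 < 2 < 3 and write every simplex with vertices in increasing order. Then dim K = 1 and the simplices of K are:

  0-simplices (4): [0], [1], [2], [3]
  1-simplices (4): [0,2], [0,3], [1,2], [1,3]

Hence C_0 ≅ Z^4, C_1 ≅ Z^4.

The boundary map ∂_1: C_1 → C_0 maps an edge to its endpoints' difference, ∂[p,q] = q − p.
The resulting 4×4 matrix has rank 3, and its Smith normal form has invariant factors (1,1,1).

From H_k ≅ ker(∂_k) / im(∂_{k+1}) we obtain:

  H_0: rank C_0 − rank ∂_1 = 4 − 3 = 1, and the invariant factors of ∂_1 are all 1, so H_0 = Z.
  H_1: rank ker ∂_1 − rank ∂_2 = (4 − 3) − 0 = 1, and there is no ∂_2, so H_1 = Z.

As a check, the Euler characteristic is 4 − 4 = 0, which agrees with 1 − 1 = 0.
(K is a triangulation of the circle S^1.)

H_0 ≅ Z,  H_1 ≅ Z.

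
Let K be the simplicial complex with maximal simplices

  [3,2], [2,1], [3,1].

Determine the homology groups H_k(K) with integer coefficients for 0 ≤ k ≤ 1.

H_0 = Z,  H_1 = Z.

We work with the vertex ordering 1 < 2 < 3. The simplices of K, each written with vertices in increasing order, are:

  0-simplices (3): [1], [2], [3]
  1-simplices (3): [1,2], [1,3], [2,3]

Hence C_0 ≅ Z^3, C_1 ≅ Z^3.

∂_1: C_1 → C_0 maps an edge to its endpoints' difference, ∂[p,q] = q − p.
This gives a 3×3 integer matrix of rank 2; reducing to Smith normal form yields diagonal entries (1,1).

Computing H_k = (kernel of ∂_k) / (image of ∂_{k+1}):

  H_0: rank C_0 − rank ∂_1 = 3 − 2 = 1, and the invariant factors of ∂_1 are all 1, so H_0 ≅ Z.
  H_1: rank ker ∂_1 − rank ∂_2 = (3 − 2) − 0 = 1, and there is no ∂_2, so H_1 ≅ Z.

As a check, the Euler characteristic is 3 − 3 = 0, which agrees with 1 − 1 = 0.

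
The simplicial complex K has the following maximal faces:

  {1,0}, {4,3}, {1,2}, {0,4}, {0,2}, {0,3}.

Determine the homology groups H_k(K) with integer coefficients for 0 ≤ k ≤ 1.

Take the total order 0 < 1 < 2 < 3 < 4 on the vertex set. Then K (dimension 1) consists of the simplices:

  0-simplices (5): [0], [1], [2], [3], [4]
  1-simplices (6): [0,1], [0,2], [0,3], [0,4], [1,2], [3,4]

giving chain groups C_0 ≅ Z^5, C_1 ≅ Z^6.

∂_1: C_1 → C_0 sends each edge [p,q] (with p < q) to q − p.
The 5×6 boundary matrix has rank 4 and Smith normal form diag(1,1,1,1).

From H_k ≅ ker(∂_k) / im(∂_{k+1}) we obtain:

  H_0: rank C_0 − rank ∂_1 = 5 − 4 = 1, and the invariant factors of ∂_1 are all 1, so H_0 ≅ Z.
  H_1: rank ker ∂_1 − rank ∂_2 = (6 − 4) − 0 = 2, and there is no ∂_2, so H_1 ≅ Z^2.

H_0 ≅ Z,  H_1 ≅ Z^2.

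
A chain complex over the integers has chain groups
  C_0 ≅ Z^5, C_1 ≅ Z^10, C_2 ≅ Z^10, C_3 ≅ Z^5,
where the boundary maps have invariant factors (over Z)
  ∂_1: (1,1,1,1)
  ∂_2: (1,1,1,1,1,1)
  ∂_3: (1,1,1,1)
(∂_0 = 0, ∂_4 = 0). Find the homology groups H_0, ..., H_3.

H_0: b_0 = 5 − 0 − 4 = 1; torsion from ∂_1 factors > 1: none. So H_0 ≅ Z.
H_1: b_1 = 10 − 4 − 6 = 0; torsion from ∂_2 factors > 1: none. So H_1 ≅ 0.
H_2: b_2 = 10 − 6 − 4 = 0; torsion from ∂_3 factors > 1: none. So H_2 ≅ 0.
H_3: b_3 = 5 − 4 − 0 = 1; torsion from ∂_4 factors > 1: none. So H_3 ≅ Z.

H_0 ≅ Z,  H_1 = 0,  H_2 = 0,  H_3 ≅ Z.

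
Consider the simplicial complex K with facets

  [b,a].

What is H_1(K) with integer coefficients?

K has 2 vertices, 1 edge.
rank ∂_1 = 1, rank ∂_2 = 0 ⇒ b_1 = 1 − 1 − 0 = 0. So H_1 ≅ 0.

H_1 ≅ 0.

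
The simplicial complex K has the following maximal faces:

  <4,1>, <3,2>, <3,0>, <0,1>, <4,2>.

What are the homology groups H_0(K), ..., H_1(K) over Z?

We work with the vertex ordering 0 < 1 < 2 < 3 < 4. The simplices of K, each written with vertices in increasing order, are:

  0-simplices (5): [0], [1], [2], [3], [4]
  1-simplices (5): [0,1], [0,3], [1,4], [2,3], [2,4]

giving chain groups C_0 ≅ Z^5, C_1 ≅ Z^5.

∂_1: C_1 → C_0 sends each edge [p,q] (with p < q) to q − p. For instance
  ∂[2,4] = [4] − [2].
The 5×5 boundary matrix has rank 4 and Smith normal form diag(1,1,1,1).

From H_k ≅ ker(∂_k) / im(∂_{k+1}) we obtain:

  H_0: rank C_0 − rank ∂_1 = 5 − 4 = 1, and the invariant factors of ∂_1 are all 1, so H_0 = Z.
  H_1: rank ker ∂_1 − rank ∂_2 = (5 − 4) − 0 = 1, and there is no ∂_2, so H_1 = Z.

(K is a triangulation of the circle S^1.)

H_0 ≅ Z,  H_1 ≅ Z.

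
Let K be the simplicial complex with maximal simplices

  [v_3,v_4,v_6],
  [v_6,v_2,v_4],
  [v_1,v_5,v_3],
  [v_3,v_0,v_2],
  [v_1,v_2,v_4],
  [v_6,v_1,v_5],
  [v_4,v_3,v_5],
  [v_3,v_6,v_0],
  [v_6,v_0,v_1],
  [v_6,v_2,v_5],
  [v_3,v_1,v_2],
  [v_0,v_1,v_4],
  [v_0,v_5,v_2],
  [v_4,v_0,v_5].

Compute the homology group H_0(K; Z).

H_0 = Z.

Take the total order v_0 < v_1 < v_2 < v_3 < v_4 < v_5 < v_6 on the vertex set. Then K (dimension 2) consists of the simplices:

  0-simplices (7): [v_0], [v_1], [v_2], [v_3], [v_4], [v_5], [v_6]
  1-simplices (21): (21 of them)
  2-simplices (14): (14 of them)

giving chain groups C_0 ≅ Z^7, C_1 ≅ Z^21, C_2 ≅ Z^14.

The boundary map ∂_1: C_1 → C_0 maps an edge to its endpoints' difference, ∂[p,q] = q − p.
This gives a 7×21 integer matrix of rank 6; reducing to Smith normal form yields diagonal entries (1,1,1,1,1,1).

∂_2: C_2 → C_1 maps a triangle to the signed sum of its edges. For instance
  ∂[v_1,v_5,v_6] = [v_5,v_6] − [v_1,v_6] + [v_1,v_5],
  ∂[v_0,v_1,v_4] = [v_1,v_4] − [v_0,v_4] + [v_0,v_1].
The resulting 21×14 matrix has rank 13, and its Smith normal form has invariant factors (1,1,1,1,1,1,1,1,1,1,1,1,1).

Computing H_k = (kernel of ∂_k) / (image of ∂_{k+1}):

  H_0: rank C_0 − rank ∂_1 = 7 − 6 = 1, and the invariant factors of ∂_1 are all 1, so H_0 = Z.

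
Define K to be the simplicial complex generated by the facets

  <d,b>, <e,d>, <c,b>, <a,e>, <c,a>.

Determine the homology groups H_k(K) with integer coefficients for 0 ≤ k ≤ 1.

Order the vertices as a < b < c < d < e. Listing each simplex with vertices in this order, K has dimension 1 with simplices:

  0-simplices (5): a, b, c, d, e
  1-simplices (5): ac, ae, bc, bd, de

Hence C_0 ≅ Z^5, C_1 ≅ Z^5.

∂_1: C_1 → C_0 is given by ∂[p,q] = [q] − [p]. For instance
  ∂bd = d − b.
As a 5×5 matrix over Z this has rank 4, with invariant factors (1,1,1,1).

Now H_k = ker ∂_k / im ∂_{k+1}, so:

  H_0: rank C_0 − rank ∂_1 = 5 − 4 = 1, and the invariant factors of ∂_1 are all 1, so H_0 ≅ Z.
  H_1: rank ker ∂_1 − rank ∂_2 = (5 − 4) − 0 = 1, and there is no ∂_2, so H_1 ≅ Z.

As a check, the Euler characteristic is 5 − 5 = 0, which agrees with 1 − 1 = 0.

H_0 ≅ Z,  H_1 ≅ Z.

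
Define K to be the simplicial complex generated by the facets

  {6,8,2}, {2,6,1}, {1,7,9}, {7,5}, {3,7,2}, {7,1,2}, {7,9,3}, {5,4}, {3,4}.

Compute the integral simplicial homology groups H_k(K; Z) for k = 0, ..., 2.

Order the vertices as 1 < 2 < 3 < 4 < 5 < 6 < 7 < 8 < 9. Listing each simplex with vertices in this order, K has dimension 2 with simplices:

  0-simplices (9): [1], [2], [3], [4], [5], [6], [7], [8], [9]
  1-simplices (15): [1,2], [1,6], [1,7], [1,9], [2,3], [2,6], [2,7], [2,8], [3,4], [3,7], [3,9], [4,5], [5,7], [6,8], [7,9]
  2-simplices (6): [1,2,6], [1,2,7], [1,7,9], [2,3,7], [2,6,8], [3,7,9]

so the chain groups are C_0 ≅ Z^9, C_1 ≅ Z^15, C_2 ≅ Z^6.

Boundary ∂_1: C_1 → C_0 sends each edge [p,q] (with p < q) to q − p. For instance
  ∂[5,7] = [7] − [5].
This gives a 9×15 integer matrix of rank 8; reducing to Smith normal form yields diagonal entries (1,1,1,1,1,1,1,1).

∂_2: C_2 → C_1 acts by ∂[p,q,r] = [q,r] − [p,r] + [p,q]. For instance
  ∂[2,6,8] = [6,8] − [2,8] + [2,6],
  ∂[2,3,7] = [3,7] − [2,7] + [2,3].
The resulting 15×6 matrix has rank 6, and its Smith normal form has invariant factors (1,1,1,1,1,1).

Reading off H_k = ker ∂_k / im ∂_{k+1}:

  H_0: rank C_0 − rank ∂_1 = 9 − 8 = 1, and the invariant factors of ∂_1 are all 1, so H_0 ≅ Z.
  H_1: rank ker ∂_1 − rank ∂_2 = (15 − 8) − 6 = 1, and the invariant factors of ∂_2 are all 1, so H_1 ≅ Z.
  H_2: rank ker ∂_2 − rank ∂_3 = (6 − 6) − 0 = 0, and there is no ∂_3, so H_2 ≅ 0.

H_0 ≅ Z,  H_1 ≅ Z,  H_2 = 0.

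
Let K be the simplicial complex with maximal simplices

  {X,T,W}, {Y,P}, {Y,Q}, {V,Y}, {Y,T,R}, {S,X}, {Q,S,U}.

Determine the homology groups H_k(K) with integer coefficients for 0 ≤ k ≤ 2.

Take the total order P < Q < R < S < T < U < V < W < X < Y on the vertex set. Then K (dimension 2) consists of the simplices:

  0-simplices (10): P, Q, R, S, T, U, V, W, X, Y
  1-simplices (13): PY, QS, QU, QY, RT, RY, SU, SX, TW, TX, TY, VY, WX
  2-simplices (3): QSU, RTY, TWX

Hence C_0 ≅ Z^10, C_1 ≅ Z^13, C_2 ≅ Z^3.

Boundary ∂_1: C_1 → C_0 maps an edge to its endpoints' difference, ∂[p,q] = q − p. For instance
  ∂SX = X − S.
The 10×13 boundary matrix has rank 9 and Smith normal form diag(1,1,1,1,1,1,1,1,1).

Boundary ∂_2: C_2 → C_1 sends each 2-simplex [p,q,r] to [q,r] − [p,r] + [p,q]. For instance
  ∂TWX = WX − TX + TW,
  ∂QSU = SU − QU + QS.
This gives a 13×3 integer matrix of rank 3; reducing to Smith normal form yields diagonal entries (1,1,1).

From H_k ≅ ker(∂_k) / im(∂_{k+1}) we obtain:

  H_0: rank C_0 − rank ∂_1 = 10 − 9 = 1, and the invariant factors of ∂_1 are all 1, so H_0 ≅ Z.
  H_1: rank ker ∂_1 − rank ∂_2 = (13 − 9) − 3 = 1, and the invariant factors of ∂_2 are all 1, so H_1 ≅ Z.
  H_2: rank ker ∂_2 − rank ∂_3 = (3 − 3) − 0 = 0, and there is no ∂_3, so H_2 ≅ 0.

As a check, the Euler characteristic is 10 − 13 + 3 = 0, which agrees with 1 − 1 + 0 = 0.

H_0 ≅ Z,  H_1 ≅ Z,  H_2 = 0.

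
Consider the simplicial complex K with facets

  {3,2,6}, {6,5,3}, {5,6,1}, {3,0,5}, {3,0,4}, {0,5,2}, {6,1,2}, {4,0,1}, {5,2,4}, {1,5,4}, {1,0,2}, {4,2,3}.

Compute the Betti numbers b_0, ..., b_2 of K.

Order the vertices as 0 < 1 < 2 < 3 < 4 < 5 < 6. Listing each simplex with vertices in this order, K has dimension 2 with simplices:

  0-simplices (7): [0], [1], [2], [3], [4], [5], [6]
  1-simplices (18): [0,1], [0,2], [0,3], [0,4], [0,5], [1,2], [1,4], [1,5], [1,6], [2,3], [2,4], [2,5], [2,6], [3,4], [3,5], [3,6], [4,5], [5,6]
  2-simplices (12): [0,1,2], [0,1,4], [0,2,5], [0,3,4], [0,3,5], [1,2,6], [1,4,5], [1,5,6], [2,3,4], [2,3,6], [2,4,5], [3,5,6]

giving chain groups C_0 ≅ Z^7, C_1 ≅ Z^18, C_2 ≅ Z^12.

The boundary map ∂_1: C_1 → C_0 maps an edge to its endpoints' difference, ∂[p,q] = q − p. For instance
  ∂[0,2] = [2] − [0].
The resulting 7×18 matrix has rank 6, and its Smith normal form has invariant factors (1,1,1,1,1,1).

The boundary map ∂_2: C_2 → C_1 sends each 2-simplex [p,q,r] to [q,r] − [p,r] + [p,q]. For instance
  ∂[2,3,4] = [3,4] − [2,4] + [2,3],
  ∂[0,2,5] = [2,5] − [0,5] + [0,2].
As a 18×12 matrix over Z this has rank 12, with invariant factors (1,1,1,1,1,1,1,1,1,1,1,2).

Computing H_k = (kernel of ∂_k) / (image of ∂_{k+1}):

  H_0: rank C_0 − rank ∂_1 = 7 − 6 = 1, and the invariant factors of ∂_1 are all 1, so H_0 ≅ Z.
  H_1: rank ker ∂_1 − rank ∂_2 = (18 − 6) − 12 = 0, and ∂_2 has invariant factor 2 > 1, so H_1 ≅ Z/2Z.
  H_2: rank ker ∂_2 − rank ∂_3 = (12 − 12) − 0 = 0, and there is no ∂_3, so H_2 ≅ 0.

As a check, the Euler characteristic is 7 − 18 + 12 = 1, which agrees with 1 − 0 + 0 = 1.

Hence the Betti numbers are b_0 = 1, b_1 = 0, b_2 = 0.

b_0 = 1, b_1 = 0, b_2 = 0.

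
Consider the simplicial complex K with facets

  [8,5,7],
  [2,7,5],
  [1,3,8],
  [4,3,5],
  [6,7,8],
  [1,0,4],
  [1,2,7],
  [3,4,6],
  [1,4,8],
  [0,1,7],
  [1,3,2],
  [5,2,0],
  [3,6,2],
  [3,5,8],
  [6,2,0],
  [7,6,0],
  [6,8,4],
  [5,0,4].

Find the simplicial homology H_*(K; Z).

H_0 ≅ Z,  H_1 ≅ Z ⊕ Z/2Z,  H_2 = 0.

K has 9 vertices, 27 edges, 18 triangles.
rank ∂_0 = 0, rank ∂_1 = 8 ⇒ b_0 = 9 − 0 − 8 = 1; all invariant factors of ∂_1 are 1 so no torsion. So H_0 ≅ Z.
rank ∂_1 = 8, rank ∂_2 = 18 ⇒ b_1 = 27 − 8 − 18 = 1; ∂_2 has invariant factor(s) [2] giving torsion. So H_1 ≅ Z ⊕ Z/2Z.
rank ∂_2 = 18, rank ∂_3 = 0 ⇒ b_2 = 18 − 18 − 0 = 0. So H_2 ≅ 0.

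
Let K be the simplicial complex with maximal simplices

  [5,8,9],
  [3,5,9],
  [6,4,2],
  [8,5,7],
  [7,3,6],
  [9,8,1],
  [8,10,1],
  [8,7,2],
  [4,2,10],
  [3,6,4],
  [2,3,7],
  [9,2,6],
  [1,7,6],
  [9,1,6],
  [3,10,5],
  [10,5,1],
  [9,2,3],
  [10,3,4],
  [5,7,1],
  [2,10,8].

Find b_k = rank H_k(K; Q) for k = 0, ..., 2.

b_0 = 1, b_1 = 1, b_2 = 0.

Take the total order 1 < 2 < 3 < 4 < 5 < 6 < 7 < 8 < 9 < 10 on the vertex set. Then K (dimension 2) consists of the simplices:

  0-simplices (10): [1], [2], [3], [4], [5], [6], [7], [8], [9], [10]
  1-simplices (30): (30 of them)
  2-simplices (20): (20 of them)

giving chain groups C_0 ≅ Z^10, C_1 ≅ Z^30, C_2 ≅ Z^20.

The boundary map ∂_1: C_1 → C_0 maps an edge to its endpoints' difference, ∂[p,q] = q − p. For instance
  ∂[2,8] = [8] − [2].
The 10×30 boundary matrix has rank 9 and Smith normal form diag(1,1,1,1,1,1,1,1,1).

∂_2: C_2 → C_1 acts by ∂[p,q,r] = [q,r] − [p,r] + [p,q]. For instance
  ∂[2,8,10] = [8,10] − [2,10] + [2,8],
  ∂[2,3,9] = [3,9] − [2,9] + [2,3].
As a 30×20 matrix over Z this has rank 20, with invariant factors (1,1,1,1,1,1,1,1,1,1,1,1,1,1,1,1,1,1,1,2).

Computing H_k = (kernel of ∂_k) / (image of ∂_{k+1}):

  H_0: rank C_0 − rank ∂_1 = 10 − 9 = 1, and the invariant factors of ∂_1 are all 1, so H_0 = Z.
  H_1: rank ker ∂_1 − rank ∂_2 = (30 − 9) − 20 = 1, and ∂_2 has invariant factor 2 > 1, so H_1 = Z × Z/2.
  H_2: rank ker ∂_2 − rank ∂_3 = (20 − 20) − 0 = 0, and there is no ∂_3, so H_2 = 0.

(K is a triangulation of the Klein bottle.)

Hence the Betti numbers are b_0 = 1, b_1 = 1, b_2 = 0.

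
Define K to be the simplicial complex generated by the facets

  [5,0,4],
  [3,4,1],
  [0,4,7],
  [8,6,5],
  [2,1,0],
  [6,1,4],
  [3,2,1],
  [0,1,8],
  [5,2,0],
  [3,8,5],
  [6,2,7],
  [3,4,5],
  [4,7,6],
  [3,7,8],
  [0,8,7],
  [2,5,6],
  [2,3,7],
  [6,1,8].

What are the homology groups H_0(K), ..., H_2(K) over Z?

We work with the vertex ordering 0 < 1 < 2 < 3 < 4 < 5 < 6 < 7 < 8. The simplices of K, each written with vertices in increasing order, are:

  0-simplices (9): [0], [1], [2], [3], [4], [5], [6], [7], [8]
  1-simplices (27): (27 of them)
  2-simplices (18): [0,1,2], [0,1,8], [0,2,5], [0,4,5], [0,4,7], [0,7,8], [1,2,3], [1,3,4], [1,4,6], [1,6,8], [2,3,7], [2,5,6], [2,6,7], [3,4,5], [3,5,8], [3,7,8], [4,6,7], [5,6,8]

giving chain groups C_0 ≅ Z^9, C_1 ≅ Z^27, C_2 ≅ Z^18.

The boundary map ∂_1: C_1 → C_0 maps an edge to its endpoints' difference, ∂[p,q] = q − p. For instance
  ∂[1,2] = [2] − [1].
This gives a 9×27 integer matrix of rank 8; reducing to Smith normal form yields diagonal entries (1,1,1,1,1,1,1,1).

∂_2: C_2 → C_1 acts by ∂[p,q,r] = [q,r] − [p,r] + [p,q]. For instance
  ∂[0,4,5] = [4,5] − [0,5] + [0,4],
  ∂[0,2,5] = [2,5] − [0,5] + [0,2].
This gives a 27×18 integer matrix of rank 17; reducing to Smith normal form yields diagonal entries (1,1,1,1,1,1,1,1,1,1,1,1,1,1,1,1,1).

Reading off H_k = ker ∂_k / im ∂_{k+1}:

  H_0: rank C_0 − rank ∂_1 = 9 − 8 = 1, and the invariant factors of ∂_1 are all 1, so H_0 = Z.
  H_1: rank ker ∂_1 − rank ∂_2 = (27 − 8) − 17 = 2, and the invariant factors of ∂_2 are all 1, so H_1 = Z^2.
  H_2: rank ker ∂_2 − rank ∂_3 = (18 − 17) − 0 = 1, and there is no ∂_3, so H_2 = Z.

H_0 = Z,  H_1 = Z^2,  H_2 = Z.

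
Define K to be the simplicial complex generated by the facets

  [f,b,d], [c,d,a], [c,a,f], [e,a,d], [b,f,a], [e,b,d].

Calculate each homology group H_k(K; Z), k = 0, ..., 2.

H_0 ≅ Z,  H_1 ≅ Z,  H_2 = 0.

Take the total order a < b < c < d < e < f on the vertex set. Then K (dimension 2) consists of the simplices:

  0-simplices (6): a, b, c, d, e, f
  1-simplices (12): ab, ac, ad, ae, af, bd, be, bf, cd, cf, de, df
  2-simplices (6): abf, acd, acf, ade, bde, bdf

Hence C_0 ≅ Z^6, C_1 ≅ Z^12, C_2 ≅ Z^6.

The boundary map ∂_1: C_1 → C_0 is given by ∂[p,q] = [q] − [p].
As a 6×12 matrix over Z this has rank 5, with invariant factors (1,1,1,1,1).

∂_2: C_2 → C_1 sends each 2-simplex [p,q,r] to [q,r] − [p,r] + [p,q]. For instance
  ∂bdf = df − bf + bd,
  ∂abf = bf − af + ab.
As a 12×6 matrix over Z this has rank 6, with invariant factors (1,1,1,1,1,1).

Computing H_k = (kernel of ∂_k) / (image of ∂_{k+1}):

  H_0: rank C_0 − rank ∂_1 = 6 − 5 = 1, and the invariant factors of ∂_1 are all 1, so H_0 = Z.
  H_1: rank ker ∂_1 − rank ∂_2 = (12 − 5) − 6 = 1, and the invariant factors of ∂_2 are all 1, so H_1 = Z.
  H_2: rank ker ∂_2 − rank ∂_3 = (6 − 6) − 0 = 0, and there is no ∂_3, so H_2 = 0.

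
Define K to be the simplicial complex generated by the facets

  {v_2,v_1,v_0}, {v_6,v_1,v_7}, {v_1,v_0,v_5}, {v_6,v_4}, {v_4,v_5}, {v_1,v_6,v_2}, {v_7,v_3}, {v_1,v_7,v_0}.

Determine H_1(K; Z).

H_1 ≅ Z.

Order the vertices as v_0 < v_1 < v_2 < v_3 < v_4 < v_5 < v_6 < v_7. Listing each simplex with vertices in this order, K has dimension 2 with simplices:

  0-simplices (8): [v_0], [v_1], [v_2], [v_3], [v_4], [v_5], [v_6], [v_7]
  1-simplices (13): [v_0,v_1], [v_0,v_2], [v_0,v_5], [v_0,v_7], [v_1,v_2], [v_1,v_5], [v_1,v_6], [v_1,v_7], [v_2,v_6], [v_3,v_7], [v_4,v_5], [v_4,v_6], [v_6,v_7]
  2-simplices (5): [v_0,v_1,v_2], [v_0,v_1,v_5], [v_0,v_1,v_7], [v_1,v_2,v_6], [v_1,v_6,v_7]

so the chain groups are C_0 ≅ Z^8, C_1 ≅ Z^13, C_2 ≅ Z^5.

The boundary map ∂_1: C_1 → C_0 is given by ∂[p,q] = [q] − [p]. For instance
  ∂[v_4,v_5] = [v_5] − [v_4].
The 8×13 boundary matrix has rank 7 and Smith normal form diag(1,1,1,1,1,1,1).

The boundary map ∂_2: C_2 → C_1 sends each 2-simplex [p,q,r] to [q,r] − [p,r] + [p,q]. For instance
  ∂[v_0,v_1,v_7] = [v_1,v_7] − [v_0,v_7] + [v_0,v_1],
  ∂[v_1,v_2,v_6] = [v_2,v_6] − [v_1,v_6] + [v_1,v_2].
This gives a 13×5 integer matrix of rank 5; reducing to Smith normal form yields diagonal entries (1,1,1,1,1).

Computing H_k = (kernel of ∂_k) / (image of ∂_{k+1}):

  H_1: rank ker ∂_1 − rank ∂_2 = (13 − 7) − 5 = 1, and the invariant factors of ∂_2 are all 1, so H_1 ≅ Z.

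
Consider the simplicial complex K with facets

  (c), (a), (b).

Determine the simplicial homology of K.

H_0 ≅ Z^3.

Order the vertices as a < b < c. Listing each simplex with vertices in this order, K has dimension 0 with simplices:

  0-simplices (3): a, b, c

giving chain groups C_0 ≅ Z^3.

Reading off H_k = ker ∂_k / im ∂_{k+1}:

  H_0: rank C_0 − rank ∂_1 = 3 − 0 = 3, and there is no ∂_1, so H_0 ≅ Z^3.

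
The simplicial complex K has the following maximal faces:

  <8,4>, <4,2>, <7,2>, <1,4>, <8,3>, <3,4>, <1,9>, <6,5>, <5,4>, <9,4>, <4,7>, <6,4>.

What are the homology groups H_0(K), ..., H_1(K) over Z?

H_0 ≅ Z,  H_1 ≅ Z^4.

We work with the vertex ordering 1 < 2 < 3 < 4 < 5 < 6 < 7 < 8 < 9. The simplices of K, each written with vertices in increasing order, are:

  0-simplices (9): [1], [2], [3], [4], [5], [6], [7], [8], [9]
  1-simplices (12): [1,4], [1,9], [2,4], [2,7], [3,4], [3,8], [4,5], [4,6], [4,7], [4,8], [4,9], [5,6]

Hence C_0 ≅ Z^9, C_1 ≅ Z^12.

Boundary ∂_1: C_1 → C_0 is given by ∂[p,q] = [q] − [p]. For instance
  ∂[2,4] = [4] − [2].
As a 9×12 matrix over Z this has rank 8, with invariant factors (1,1,1,1,1,1,1,1).

From H_k ≅ ker(∂_k) / im(∂_{k+1}) we obtain:

  H_0: rank C_0 − rank ∂_1 = 9 − 8 = 1, and the invariant factors of ∂_1 are all 1, so H_0 ≅ Z.
  H_1: rank ker ∂_1 − rank ∂_2 = (12 − 8) − 0 = 4, and there is no ∂_2, so H_1 ≅ Z^4.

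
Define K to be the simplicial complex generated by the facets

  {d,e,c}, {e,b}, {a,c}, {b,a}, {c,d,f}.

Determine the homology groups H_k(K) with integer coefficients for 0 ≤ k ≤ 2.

H_0 ≅ Z,  H_1 ≅ Z,  H_2 = 0.

Fix the vertex order a < b < c < d < e < f and write every simplex with vertices in increasing order. Then dim K = 2 and the simplices of K are:

  0-simplices (6): a, b, c, d, e, f
  1-simplices (8): ab, ac, be, cd, ce, cf, de, df
  2-simplices (2): cde, cdf

so the chain groups are C_0 ≅ Z^6, C_1 ≅ Z^8, C_2 ≅ Z^2.

∂_1: C_1 → C_0 sends each edge [p,q] (with p < q) to q − p.
This gives a 6×8 integer matrix of rank 5; reducing to Smith normal form yields diagonal entries (1,1,1,1,1).

Boundary ∂_2: C_2 → C_1 maps a triangle to the signed sum of its edges. For instance
  ∂cde = de − ce + cd,
  ∂cdf = df − cf + cd.
This gives a 8×2 integer matrix of rank 2; reducing to Smith normal form yields diagonal entries (1,1).

Reading off H_k = ker ∂_k / im ∂_{k+1}:

  H_0: rank C_0 − rank ∂_1 = 6 − 5 = 1, and the invariant factors of ∂_1 are all 1, so H_0 ≅ Z.
  H_1: rank ker ∂_1 − rank ∂_2 = (8 − 5) − 2 = 1, and the invariant factors of ∂_2 are all 1, so H_1 ≅ Z.
  H_2: rank ker ∂_2 − rank ∂_3 = (2 − 2) − 0 = 0, and there is no ∂_3, so H_2 ≅ 0.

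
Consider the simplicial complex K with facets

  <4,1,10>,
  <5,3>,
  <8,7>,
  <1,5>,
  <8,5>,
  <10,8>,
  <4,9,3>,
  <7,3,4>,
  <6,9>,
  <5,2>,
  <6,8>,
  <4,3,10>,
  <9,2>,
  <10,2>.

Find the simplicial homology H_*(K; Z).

H_0 = Z,  H_1 = Z^6,  H_2 = 0.

Fix the vertex order 1 < 2 < 3 < 4 < 5 < 6 < 7 < 8 < 9 < 10 and write every simplex with vertices in increasing order. Then dim K = 2 and the simplices of K are:

  0-simplices (10): [1], [2], [3], [4], [5], [6], [7], [8], [9], [10]
  1-simplices (19): [1,4], [1,5], [1,10], [2,5], [2,9], [2,10], [3,4], [3,5], [3,7], [3,9], [3,10], [4,7], [4,9], [4,10], [5,8], [6,8], [6,9], [7,8], [8,10]
  2-simplices (4): [1,4,10], [3,4,7], [3,4,9], [3,4,10]

giving chain groups C_0 ≅ Z^10, C_1 ≅ Z^19, C_2 ≅ Z^4.

∂_1: C_1 → C_0 sends each edge [p,q] (with p < q) to q − p. For instance
  ∂[1,4] = [4] − [1].
This gives a 10×19 integer matrix of rank 9; reducing to Smith normal form yields diagonal entries (1,1,1,1,1,1,1,1,1).

The boundary map ∂_2: C_2 → C_1 sends each 2-simplex [p,q,r] to [q,r] − [p,r] + [p,q]. For instance
  ∂[3,4,7] = [4,7] − [3,7] + [3,4],
  ∂[1,4,10] = [4,10] − [1,10] + [1,4].
This gives a 19×4 integer matrix of rank 4; reducing to Smith normal form yields diagonal entries (1,1,1,1).

From H_k ≅ ker(∂_k) / im(∂_{k+1}) we obtain:

  H_0: rank C_0 − rank ∂_1 = 10 − 9 = 1, and the invariant factors of ∂_1 are all 1, so H_0 ≅ Z.
  H_1: rank ker ∂_1 − rank ∂_2 = (19 − 9) − 4 = 6, and the invariant factors of ∂_2 are all 1, so H_1 ≅ Z^6.
  H_2: rank ker ∂_2 − rank ∂_3 = (4 − 4) − 0 = 0, and there is no ∂_3, so H_2 ≅ 0.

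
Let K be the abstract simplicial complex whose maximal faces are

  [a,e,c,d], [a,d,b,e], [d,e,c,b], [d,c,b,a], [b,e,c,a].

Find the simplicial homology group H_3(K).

Order the vertices as a < b < c < d < e. Listing each simplex with vertices in this order, K has dimension 3 with simplices:

  0-simplices (5): a, b, c, d, e
  1-simplices (10): ab, ac, ad, ae, bc, bd, be, cd, ce, de
  2-simplices (10): abc, abd, abe, acd, ace, ade, bcd, bce, bde, cde
  3-simplices (5): abcd, abce, abde, acde, bcde

Hence C_0 ≅ Z^5, C_1 ≅ Z^10, C_2 ≅ Z^10, C_3 ≅ Z^5.

The boundary map ∂_1: C_1 → C_0 sends each edge [p,q] (with p < q) to q − p.
As a 5×10 matrix over Z this has rank 4, with invariant factors (1,1,1,1).

The boundary map ∂_2: C_2 → C_1 sends each 2-simplex [p,q,r] to [q,r] − [p,r] + [p,q]. For instance
  ∂bde = de − be + bd,
  ∂ade = de − ae + ad.
The 10×10 boundary matrix has rank 6 and Smith normal form diag(1,1,1,1,1,1).

The boundary map ∂_3: C_3 → C_2 sends each 3-simplex σ to the alternating sum Σ_i (−1)^i (σ with its i-th vertex removed). For instance
  ∂bcde = cde − bde + bce − bcd,
  ∂abde = bde − ade + abe − abd.
As a 10×5 matrix over Z this has rank 4, with invariant factors (1,1,1,1).

Now H_k = ker ∂_k / im ∂_{k+1}, so:

  H_3: rank ker ∂_3 − rank ∂_4 = (5 − 4) − 0 = 1, and there is no ∂_4, so H_3 = Z.

(K is a triangulation of the 3-sphere S^3.)

H_3 ≅ Z.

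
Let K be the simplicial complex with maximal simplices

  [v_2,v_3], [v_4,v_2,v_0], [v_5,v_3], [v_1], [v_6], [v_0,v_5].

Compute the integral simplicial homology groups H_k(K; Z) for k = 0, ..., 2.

Fix the vertex order v_0 < v_1 < v_2 < v_3 < v_4 < v_5 < v_6 and write every simplex with vertices in increasing order. Then dim K = 2 and the simplices of K are:

  0-simplices (7): [v_0], [v_1], [v_2], [v_3], [v_4], [v_5], [v_6]
  1-simplices (6): [v_0,v_2], [v_0,v_4], [v_0,v_5], [v_2,v_3], [v_2,v_4], [v_3,v_5]
  2-simplices (1): [v_0,v_2,v_4]

Hence C_0 ≅ Z^7, C_1 ≅ Z^6, C_2 ≅ Z^1.

∂_1: C_1 → C_0 is given by ∂[p,q] = [q] − [p].
This gives a 7×6 integer matrix of rank 4; reducing to Smith normal form yields diagonal entries (1,1,1,1).

The boundary map ∂_2: C_2 → C_1 sends each 2-simplex [p,q,r] to [q,r] − [p,r] + [p,q]. For instance
  ∂[v_0,v_2,v_4] = [v_2,v_4] − [v_0,v_4] + [v_0,v_2].
The 6×1 boundary matrix has rank 1 and Smith normal form diag(1).

Reading off H_k = ker ∂_k / im ∂_{k+1}:

  H_0: rank C_0 − rank ∂_1 = 7 − 4 = 3, and the invariant factors of ∂_1 are all 1, so H_0 = Z^3.
  H_1: rank ker ∂_1 − rank ∂_2 = (6 − 4) − 1 = 1, and the invariant factors of ∂_2 are all 1, so H_1 = Z.
  H_2: rank ker ∂_2 − rank ∂_3 = (1 − 1) − 0 = 0, and there is no ∂_3, so H_2 = 0.

As a check, the Euler characteristic is 7 − 6 + 1 = 2, which agrees with 3 − 1 + 0 = 2.

H_0 = Z^3,  H_1 = Z,  H_2 = 0.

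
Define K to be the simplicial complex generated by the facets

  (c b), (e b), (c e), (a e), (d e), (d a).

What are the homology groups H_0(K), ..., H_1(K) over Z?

H_0 ≅ Z,  H_1 ≅ Z^2.

Take the total order a < b < c < d < e on the vertex set. Then K (dimension 1) consists of the simplices:

  0-simplices (5): a, b, c, d, e
  1-simplices (6): ad, ae, bc, be, ce, de

so the chain groups are C_0 ≅ Z^5, C_1 ≅ Z^6.

∂_1: C_1 → C_0 is given by ∂[p,q] = [q] − [p]. For instance
  ∂be = e − b.
As a 5×6 matrix over Z this has rank 4, with invariant factors (1,1,1,1).

Computing H_k = (kernel of ∂_k) / (image of ∂_{k+1}):

  H_0: rank C_0 − rank ∂_1 = 5 − 4 = 1, and the invariant factors of ∂_1 are all 1, so H_0 = Z.
  H_1: rank ker ∂_1 − rank ∂_2 = (6 − 4) − 0 = 2, and there is no ∂_2, so H_1 = Z^2.

(K is a triangulation of a wedge of 2 circles.)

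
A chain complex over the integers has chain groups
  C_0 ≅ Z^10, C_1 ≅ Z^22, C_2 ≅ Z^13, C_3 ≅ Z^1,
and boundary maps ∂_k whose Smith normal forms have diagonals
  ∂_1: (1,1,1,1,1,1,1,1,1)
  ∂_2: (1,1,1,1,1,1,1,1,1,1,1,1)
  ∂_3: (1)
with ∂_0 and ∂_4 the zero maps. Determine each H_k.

H_0: b_0 = 10 − 0 − 9 = 1; torsion from ∂_1 factors > 1: none. So H_0 ≅ Z.
H_1: b_1 = 22 − 9 − 12 = 1; torsion from ∂_2 factors > 1: none. So H_1 ≅ Z.
H_2: b_2 = 13 − 12 − 1 = 0; torsion from ∂_3 factors > 1: none. So H_2 ≅ 0.
H_3: b_3 = 1 − 1 − 0 = 0; torsion from ∂_4 factors > 1: none. So H_3 ≅ 0.

H_0 ≅ Z,  H_1 ≅ Z,  H_2 = 0,  H_3 = 0.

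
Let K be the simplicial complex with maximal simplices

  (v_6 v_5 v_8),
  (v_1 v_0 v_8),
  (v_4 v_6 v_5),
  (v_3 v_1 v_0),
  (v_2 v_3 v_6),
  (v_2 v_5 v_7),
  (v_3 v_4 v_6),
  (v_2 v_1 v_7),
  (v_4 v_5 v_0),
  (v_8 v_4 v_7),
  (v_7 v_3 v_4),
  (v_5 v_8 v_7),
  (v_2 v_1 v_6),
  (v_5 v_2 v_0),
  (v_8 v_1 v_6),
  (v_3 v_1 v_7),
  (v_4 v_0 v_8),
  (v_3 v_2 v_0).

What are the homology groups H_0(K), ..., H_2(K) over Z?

We work with the vertex ordering v_0 < v_1 < v_2 < v_3 < v_4 < v_5 < v_6 < v_7 < v_8. The simplices of K, each written with vertices in increasing order, are:

  0-simplices (9): [v_0], [v_1], [v_2], [v_3], [v_4], [v_5], [v_6], [v_7], [v_8]
  1-simplices (27): (27 of them)
  2-simplices (18): (18 of them)

giving chain groups C_0 ≅ Z^9, C_1 ≅ Z^27, C_2 ≅ Z^18.

∂_1: C_1 → C_0 sends each edge [p,q] (with p < q) to q − p. For instance
  ∂[v_5,v_7] = [v_7] − [v_5].
The 9×27 boundary matrix has rank 8 and Smith normal form diag(1,1,1,1,1,1,1,1).

∂_2: C_2 → C_1 acts by ∂[p,q,r] = [q,r] − [p,r] + [p,q]. For instance
  ∂[v_3,v_4,v_6] = [v_4,v_6] − [v_3,v_6] + [v_3,v_4],
  ∂[v_0,v_2,v_5] = [v_2,v_5] − [v_0,v_5] + [v_0,v_2].
The resulting 27×18 matrix has rank 18, and its Smith normal form has invariant factors (1,1,1,1,1,1,1,1,1,1,1,1,1,1,1,1,1,2).

Computing H_k = (kernel of ∂_k) / (image of ∂_{k+1}):

  H_0: rank C_0 − rank ∂_1 = 9 − 8 = 1, and the invariant factors of ∂_1 are all 1, so H_0 ≅ Z.
  H_1: rank ker ∂_1 − rank ∂_2 = (27 − 8) − 18 = 1, and ∂_2 has invariant factor 2 > 1, so H_1 ≅ Z ⊕ Z/2.
  H_2: rank ker ∂_2 − rank ∂_3 = (18 − 18) − 0 = 0, and there is no ∂_3, so H_2 ≅ 0.

As a check, the Euler characteristic is 9 − 27 + 18 = 0, which agrees with 1 − 1 + 0 = 0.
(K is a triangulation of the Klein bottle.)

H_0 ≅ Z,  H_1 ≅ Z ⊕ Z/2,  H_2 = 0.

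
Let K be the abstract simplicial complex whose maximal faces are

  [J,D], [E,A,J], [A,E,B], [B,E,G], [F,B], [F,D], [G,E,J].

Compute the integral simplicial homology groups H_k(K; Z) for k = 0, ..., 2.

Take the total order A < B < D < E < F < G < J on the vertex set. Then K (dimension 2) consists of the simplices:

  0-simplices (7): A, B, D, E, F, G, J
  1-simplices (11): AB, AE, AJ, BE, BF, BG, DF, DJ, EG, EJ, GJ
  2-simplices (4): ABE, AEJ, BEG, EGJ

so the chain groups are C_0 ≅ Z^7, C_1 ≅ Z^11, C_2 ≅ Z^4.

Boundary ∂_1: C_1 → C_0 is given by ∂[p,q] = [q] − [p].
The 7×11 boundary matrix has rank 6 and Smith normal form diag(1,1,1,1,1,1).

∂_2: C_2 → C_1 acts by ∂[p,q,r] = [q,r] − [p,r] + [p,q]. For instance
  ∂BEG = EG − BG + BE,
  ∂AEJ = EJ − AJ + AE.
The 11×4 boundary matrix has rank 4 and Smith normal form diag(1,1,1,1).

Computing H_k = (kernel of ∂_k) / (image of ∂_{k+1}):

  H_0: rank C_0 − rank ∂_1 = 7 − 6 = 1, and the invariant factors of ∂_1 are all 1, so H_0 ≅ Z.
  H_1: rank ker ∂_1 − rank ∂_2 = (11 − 6) − 4 = 1, and the invariant factors of ∂_2 are all 1, so H_1 ≅ Z.
  H_2: rank ker ∂_2 − rank ∂_3 = (4 − 4) − 0 = 0, and there is no ∂_3, so H_2 ≅ 0.

H_0 ≅ Z,  H_1 ≅ Z,  H_2 = 0.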